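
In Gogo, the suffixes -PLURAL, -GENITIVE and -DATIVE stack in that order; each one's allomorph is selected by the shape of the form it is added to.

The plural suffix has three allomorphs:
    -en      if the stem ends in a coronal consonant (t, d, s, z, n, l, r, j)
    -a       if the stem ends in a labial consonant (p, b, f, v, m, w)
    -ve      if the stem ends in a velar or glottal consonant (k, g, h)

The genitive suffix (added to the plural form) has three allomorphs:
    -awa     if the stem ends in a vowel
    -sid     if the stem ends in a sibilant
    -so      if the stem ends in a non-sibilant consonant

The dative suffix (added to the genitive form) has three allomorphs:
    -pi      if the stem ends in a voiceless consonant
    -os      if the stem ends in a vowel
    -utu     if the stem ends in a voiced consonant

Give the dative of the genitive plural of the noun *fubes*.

fubesensoos

The final consonant of *fubes* is /s/, which is coronal, so the plural suffix is -en, giving *fubesen*.
The plural form *fubesen*: final sound = /n/, a non-sibilant consonant → -so → *fubesenso*.
The genitive form *fubesenso* — final sound /o/ (a vowel) → -os → *fubesensoos*.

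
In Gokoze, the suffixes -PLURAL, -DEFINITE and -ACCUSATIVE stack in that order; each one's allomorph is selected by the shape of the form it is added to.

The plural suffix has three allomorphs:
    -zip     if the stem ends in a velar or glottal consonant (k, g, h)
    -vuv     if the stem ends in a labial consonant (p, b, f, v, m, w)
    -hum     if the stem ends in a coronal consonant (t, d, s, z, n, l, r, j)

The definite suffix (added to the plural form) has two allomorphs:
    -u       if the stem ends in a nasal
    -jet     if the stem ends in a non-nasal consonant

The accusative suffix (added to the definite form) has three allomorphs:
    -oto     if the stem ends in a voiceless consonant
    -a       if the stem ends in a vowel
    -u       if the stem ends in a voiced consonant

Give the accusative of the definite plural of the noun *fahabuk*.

fahabukzipjetoto

Since the final consonant of *fahabuk* is /k/ (velar/glottal), it takes -zip, giving *fahabukzip*.
The final consonant of the plural form *fahabukzip* is /p/, which is non-nasal, so the definite suffix is -jet, giving *fahabukzipjet*.
Since the final sound of the definite form *fahabukzipjet* is /t/ (a voiceless consonant), it takes -oto, giving *fahabukzipjetoto*.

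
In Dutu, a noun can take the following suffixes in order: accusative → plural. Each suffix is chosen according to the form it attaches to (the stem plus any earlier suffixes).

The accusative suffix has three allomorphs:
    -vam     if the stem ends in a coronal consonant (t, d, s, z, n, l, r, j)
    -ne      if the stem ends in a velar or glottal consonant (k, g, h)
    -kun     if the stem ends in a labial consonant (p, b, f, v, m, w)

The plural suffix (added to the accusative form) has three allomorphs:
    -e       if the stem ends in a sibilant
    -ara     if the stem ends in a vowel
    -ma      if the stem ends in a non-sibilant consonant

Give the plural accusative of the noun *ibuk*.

ibukneara

The final consonant of *ibuk* is /k/, which is velar/glottal, so the accusative suffix is -ne, giving *ibukne*.
The final sound of the accusative form *ibukne* is /e/, which is a vowel, so the plural suffix is -ara, giving *ibukneara*.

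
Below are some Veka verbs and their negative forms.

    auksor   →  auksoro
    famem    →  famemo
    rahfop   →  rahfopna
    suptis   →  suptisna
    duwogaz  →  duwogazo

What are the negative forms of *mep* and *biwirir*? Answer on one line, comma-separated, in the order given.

mepna, biwiriro

Looking at the final consonant of each stem: -na when the stem ends in a voiceless consonant (*rahfop*, *suptis*); -o when the stem ends in a voiced consonant (*auksor*, *famem*, *duwogaz*).
*mep* — final consonant /p/ (voiceless) → -na → *mepna*.
The final consonant of *biwirir* is /r/, which is voiced, so the suffix is -o, giving *biwiriro*.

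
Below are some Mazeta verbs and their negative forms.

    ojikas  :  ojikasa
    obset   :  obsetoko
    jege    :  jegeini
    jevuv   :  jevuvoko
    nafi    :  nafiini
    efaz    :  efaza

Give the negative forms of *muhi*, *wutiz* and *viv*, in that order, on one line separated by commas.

muhiini, wutiza, vivoko

The pattern is sibilance of the final sound: -a when the stem ends in a sibilant (*ojikas*, *efaz*); -oko when the stem ends in a non-sibilant consonant (*obset*, *jevuv*); -ini when the stem ends in a vowel (*jege*, *nafi*).
*muhi*: final sound = /i/, a vowel → -ini → *muhiini*.
The final sound of *wutiz* is /z/, which is a sibilant, so the suffix is -a, giving *wutiza*.
*viv*: final sound = /v/, a non-sibilant consonant → -oko → *vivoko*.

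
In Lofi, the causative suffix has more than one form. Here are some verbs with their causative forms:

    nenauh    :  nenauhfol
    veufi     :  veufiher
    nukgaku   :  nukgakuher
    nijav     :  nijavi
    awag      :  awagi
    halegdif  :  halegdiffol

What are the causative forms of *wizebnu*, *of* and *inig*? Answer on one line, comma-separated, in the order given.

The alternation tracks the final sound of the stem — -fol when the stem ends in a voiceless consonant (*nenauh*, *halegdif*); -i when the stem ends in a voiced consonant (*nijav*, *awag*); -her when the stem ends in a vowel (*veufi*, *nukgaku*).
*wizebnu* — final sound /u/ (a vowel) → -her → *wizebnuher*.
Since the final sound of *of* is /f/ (a voiceless consonant), it takes -fol, giving *offol*.
The final sound of *inig* is /g/, which is a voiced consonant, so the suffix is -i, giving *inigi*.

wizebnuher, offol, inigi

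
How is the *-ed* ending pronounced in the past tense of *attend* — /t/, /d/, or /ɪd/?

The stem *attend* ends in /t/ or /d/.
The -ed suffix is realized as /ɪd/ after /t, d/; as /t/ after other voiceless consonants; and as /d/ after other voiced sounds.
So -ed on *attend* is pronounced /ɪd/.

/ɪd/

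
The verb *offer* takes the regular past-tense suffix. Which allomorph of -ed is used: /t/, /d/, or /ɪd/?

The stem *offer* ends in a voiced sound other than /d/.
The -ed suffix is realized as /ɪd/ after /t, d/; as /t/ after other voiceless consonants; and as /d/ after other voiced sounds.
So -ed on *offer* is pronounced /d/.

/d/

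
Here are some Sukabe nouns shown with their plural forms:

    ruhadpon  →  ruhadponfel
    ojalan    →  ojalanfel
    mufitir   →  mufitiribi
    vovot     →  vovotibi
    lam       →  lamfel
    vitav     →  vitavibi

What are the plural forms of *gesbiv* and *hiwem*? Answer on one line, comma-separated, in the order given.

The pattern is nasality of the final consonant: -fel when the stem ends in a nasal (*ruhadpon*, *ojalan*, *lam*); -ibi when the stem ends in a non-nasal consonant (*mufitir*, *vovot*, *vitav*).
The final consonant of *gesbiv* is /v/, which is non-nasal, so the suffix is -ibi, giving *gesbivibi*.
*hiwem* — final consonant /m/ (a nasal) → -fel → *hiwemfel*.

gesbivibi, hiwemfel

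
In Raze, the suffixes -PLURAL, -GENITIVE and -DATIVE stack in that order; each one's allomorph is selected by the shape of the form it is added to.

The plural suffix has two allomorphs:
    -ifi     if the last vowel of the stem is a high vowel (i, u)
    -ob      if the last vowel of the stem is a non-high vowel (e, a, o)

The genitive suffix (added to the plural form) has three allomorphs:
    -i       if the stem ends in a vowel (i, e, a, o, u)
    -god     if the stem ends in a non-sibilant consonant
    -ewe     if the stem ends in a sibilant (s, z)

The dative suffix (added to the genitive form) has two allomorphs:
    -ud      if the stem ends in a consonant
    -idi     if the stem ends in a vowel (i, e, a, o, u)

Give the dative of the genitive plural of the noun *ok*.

The last vowel of *ok* is /o/, which is a non-high vowel, so the plural suffix is -ob, giving *okob*.
The final sound of the plural form *okob* is /b/, which is a non-sibilant consonant, so the genitive suffix is -god, giving *okobgod*.
Since the final sound of the genitive form *okobgod* is /d/ (a consonant), it takes -ud, giving *okobgodud*.

okobgodud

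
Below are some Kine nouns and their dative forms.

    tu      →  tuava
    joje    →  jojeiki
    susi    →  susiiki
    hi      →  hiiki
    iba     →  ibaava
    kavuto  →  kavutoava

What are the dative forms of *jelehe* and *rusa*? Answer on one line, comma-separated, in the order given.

Looking at the last vowel of each stem: -iki when the last vowel of the stem is a front vowel (*joje*, *susi*, *hi*); -ava when the last vowel of the stem is a back vowel (*tu*, *iba*, *kavuto*).
Since the last vowel of *jelehe* is /e/ (a front vowel), it takes -iki, giving *jeleheiki*.
Since the last vowel of *rusa* is /a/ (a back vowel), it takes -ava, giving *rusaava*.

jeleheiki, rusaava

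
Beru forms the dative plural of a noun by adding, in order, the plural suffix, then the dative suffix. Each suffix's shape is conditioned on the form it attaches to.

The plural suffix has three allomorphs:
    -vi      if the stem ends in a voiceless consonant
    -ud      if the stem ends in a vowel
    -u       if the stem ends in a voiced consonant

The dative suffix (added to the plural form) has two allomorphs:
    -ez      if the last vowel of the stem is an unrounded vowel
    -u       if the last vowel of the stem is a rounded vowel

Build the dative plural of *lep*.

lepviez

The final sound of *lep* is /p/, which is a voiceless consonant, so the plural suffix is -vi, giving *lepvi*.
Since the last vowel of the plural form *lepvi* is /i/ (an unrounded vowel), it takes -ez, giving *lepviez*.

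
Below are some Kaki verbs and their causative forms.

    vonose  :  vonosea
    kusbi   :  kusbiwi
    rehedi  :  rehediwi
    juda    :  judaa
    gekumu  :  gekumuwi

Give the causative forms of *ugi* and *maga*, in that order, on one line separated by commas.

ugiwi, magaa

Looking at the last vowel of each stem: -wi when the last vowel of the stem is a high vowel (*kusbi*, *rehedi*, *gekumu*); -a when the last vowel of the stem is a non-high vowel (*vonose*, *juda*).
Since the last vowel of *ugi* is /i/ (a high vowel), it takes -wi, giving *ugiwi*.
*maga*: last vowel = /a/, a non-high vowel → -a → *magaa*.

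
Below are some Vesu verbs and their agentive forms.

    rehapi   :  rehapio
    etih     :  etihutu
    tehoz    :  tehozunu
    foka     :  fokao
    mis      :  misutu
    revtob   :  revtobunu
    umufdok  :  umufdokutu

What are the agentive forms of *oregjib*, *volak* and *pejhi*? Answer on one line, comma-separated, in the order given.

oregjibunu, volakutu, pejhio

The suffix is conditioned by the final sound: -utu when the stem ends in a voiceless consonant (*etih*, *mis*, *umufdok*); -unu when the stem ends in a voiced consonant (*tehoz*, *revtob*); -o when the stem ends in a vowel (*rehapi*, *foka*).
The final sound of *oregjib* is /b/, which is a voiced consonant, so the suffix is -unu, giving *oregjibunu*.
*volak* — final sound /k/ (a voiceless consonant) → -utu → *volakutu*.
*pejhi*: final sound = /i/, a vowel → -o → *pejhio*.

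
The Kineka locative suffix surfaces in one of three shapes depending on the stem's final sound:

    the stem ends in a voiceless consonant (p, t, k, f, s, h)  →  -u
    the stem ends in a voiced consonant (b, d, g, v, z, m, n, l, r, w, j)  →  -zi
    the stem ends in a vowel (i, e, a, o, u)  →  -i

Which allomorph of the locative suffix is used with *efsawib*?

-zi

*efsawib* — final sound /b/ (a voiced consonant) → -zi.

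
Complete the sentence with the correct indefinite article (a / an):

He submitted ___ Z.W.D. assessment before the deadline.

The indefinite article is chosen by the initial *sound* of the following word, not its spelling.
The initialism *Z.W.D.* is read letter by letter; the first letter, Z, is pronounced /ziː/, which begins with a consonant sound.
So the article is *a*: He submitted a Z.W.D. assessment before the deadline.

a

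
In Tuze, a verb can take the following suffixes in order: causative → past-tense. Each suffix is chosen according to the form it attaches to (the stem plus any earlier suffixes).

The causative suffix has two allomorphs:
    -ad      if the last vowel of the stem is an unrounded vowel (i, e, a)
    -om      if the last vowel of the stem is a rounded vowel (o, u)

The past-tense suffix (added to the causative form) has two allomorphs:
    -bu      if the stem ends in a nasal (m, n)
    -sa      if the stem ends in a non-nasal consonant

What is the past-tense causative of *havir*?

haviradsa

The last vowel of *havir* is /i/, which is an unrounded vowel, so the causative suffix is -ad, giving *havirad*.
The causative form *havirad*: final consonant = /d/, non-nasal → -sa → *haviradsa*.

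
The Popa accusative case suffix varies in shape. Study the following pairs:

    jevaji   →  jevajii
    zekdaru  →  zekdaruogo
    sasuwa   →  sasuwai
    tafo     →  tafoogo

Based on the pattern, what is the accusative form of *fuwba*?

fuwbai

The alternation tracks the last vowel of the stem — -ogo when the last vowel of the stem is a rounded vowel (*zekdaru*, *tafo*); -i when the last vowel of the stem is an unrounded vowel (*jevaji*, *sasuwa*).
*fuwba* — last vowel /a/ (an unrounded vowel) → -i → *fuwbai*.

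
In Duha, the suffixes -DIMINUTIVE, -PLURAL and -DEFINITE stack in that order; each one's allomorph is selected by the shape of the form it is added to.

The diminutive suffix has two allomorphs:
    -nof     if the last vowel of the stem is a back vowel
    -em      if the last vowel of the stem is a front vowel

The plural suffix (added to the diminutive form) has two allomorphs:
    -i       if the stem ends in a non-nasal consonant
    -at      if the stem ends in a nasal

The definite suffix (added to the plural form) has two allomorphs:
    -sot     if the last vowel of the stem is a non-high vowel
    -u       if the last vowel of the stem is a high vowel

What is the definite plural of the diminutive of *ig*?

igematsot

*ig*: last vowel = /i/, a front vowel → -em → *igem*.
The diminutive form *igem*: final consonant = /m/, a nasal → -at → *igemat*.
The plural form *igemat*: last vowel = /a/, a non-high vowel → -sot → *igematsot*.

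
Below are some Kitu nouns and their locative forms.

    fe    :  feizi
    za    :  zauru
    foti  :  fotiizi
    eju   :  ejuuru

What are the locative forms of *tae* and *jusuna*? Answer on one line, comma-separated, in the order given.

The alternation tracks the last vowel of the stem — -izi when the last vowel of the stem is a front vowel (*fe*, *foti*); -uru when the last vowel of the stem is a back vowel (*za*, *eju*).
*tae* — last vowel /e/ (a front vowel) → -izi → *taeizi*.
Since the last vowel of *jusuna* is /a/ (a back vowel), it takes -uru, giving *jusunauru*.

taeizi, jusunauru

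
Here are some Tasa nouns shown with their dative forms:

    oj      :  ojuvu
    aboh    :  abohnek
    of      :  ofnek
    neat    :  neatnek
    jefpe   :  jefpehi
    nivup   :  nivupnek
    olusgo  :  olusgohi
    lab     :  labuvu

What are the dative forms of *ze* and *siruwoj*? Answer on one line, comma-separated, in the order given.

The pattern is voicing of the final sound: -nek when the stem ends in a voiceless consonant (*aboh*, *of*, *neat*, *nivup*); -uvu when the stem ends in a voiced consonant (*oj*, *lab*); -hi when the stem ends in a vowel (*jefpe*, *olusgo*).
*ze* — final sound /e/ (a vowel) → -hi → *zehi*.
*siruwoj*: final sound = /j/, a voiced consonant → -uvu → *siruwojuvu*.

zehi, siruwojuvu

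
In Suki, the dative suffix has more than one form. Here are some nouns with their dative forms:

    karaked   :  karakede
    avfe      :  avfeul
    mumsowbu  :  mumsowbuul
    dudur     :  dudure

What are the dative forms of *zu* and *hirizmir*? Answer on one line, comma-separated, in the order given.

zuul, hirizmire

Looking at the final sound of each stem: -e when the stem ends in a consonant (*karaked*, *dudur*); -ul when the stem ends in a vowel (*avfe*, *mumsowbu*).
The final sound of *zu* is /u/, which is a vowel, so the suffix is -ul, giving *zuul*.
*hirizmir* — final sound /r/ (a consonant) → -e → *hirizmire*.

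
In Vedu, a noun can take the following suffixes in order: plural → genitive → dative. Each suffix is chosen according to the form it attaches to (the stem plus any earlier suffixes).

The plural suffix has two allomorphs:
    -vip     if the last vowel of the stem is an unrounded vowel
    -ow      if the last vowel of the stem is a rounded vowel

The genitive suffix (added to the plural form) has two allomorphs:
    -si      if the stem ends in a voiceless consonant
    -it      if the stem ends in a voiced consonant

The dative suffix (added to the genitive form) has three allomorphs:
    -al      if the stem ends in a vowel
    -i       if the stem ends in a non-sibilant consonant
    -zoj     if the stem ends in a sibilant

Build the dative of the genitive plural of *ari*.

The last vowel of *ari* is /i/, which is an unrounded vowel, so the plural suffix is -vip, giving *arivip*.
The plural form *arivip* — final consonant /p/ (voiceless) → -si → *arivipsi*.
The final sound of the genitive form *arivipsi* is /i/, which is a vowel, so the dative suffix is -al, giving *arivipsial*.

arivipsial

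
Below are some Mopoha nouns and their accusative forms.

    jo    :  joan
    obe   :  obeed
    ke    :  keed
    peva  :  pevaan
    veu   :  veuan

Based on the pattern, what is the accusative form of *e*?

The alternation tracks the last vowel of the stem — -ed when the last vowel of the stem is a front vowel (*obe*, *ke*); -an when the last vowel of the stem is a back vowel (*jo*, *peva*, *veu*).
*e* — last vowel /e/ (a front vowel) → -ed → *eed*.

eed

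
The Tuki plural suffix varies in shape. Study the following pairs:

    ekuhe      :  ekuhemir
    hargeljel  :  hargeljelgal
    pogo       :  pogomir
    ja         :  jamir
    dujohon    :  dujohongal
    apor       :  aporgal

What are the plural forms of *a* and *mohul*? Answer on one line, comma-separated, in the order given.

amir, mohulgal

Looking at the final sound of each stem: -gal when the stem ends in a consonant (*hargeljel*, *dujohon*, *apor*); -mir when the stem ends in a vowel (*ekuhe*, *pogo*, *ja*).
*a* — final sound /a/ (a vowel) → -mir → *amir*.
*mohul* — final sound /l/ (a consonant) → -gal → *mohulgal*.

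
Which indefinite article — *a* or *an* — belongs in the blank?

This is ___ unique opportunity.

The indefinite article is chosen by the initial *sound* of the following word, not its spelling.
*unique* begins with the sound /juː/ (u pronounced /juː/) — a consonant sound.
So the article is *a*: This is a unique opportunity.

a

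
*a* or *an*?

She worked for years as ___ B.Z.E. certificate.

The indefinite article is chosen by the initial *sound* of the following word, not its spelling.
The initialism *B.Z.E.* is read letter by letter; the first letter, B, is pronounced /biː/, which begins with a consonant sound.
So the article is *a*: She worked for years as a B.Z.E. certificate.

a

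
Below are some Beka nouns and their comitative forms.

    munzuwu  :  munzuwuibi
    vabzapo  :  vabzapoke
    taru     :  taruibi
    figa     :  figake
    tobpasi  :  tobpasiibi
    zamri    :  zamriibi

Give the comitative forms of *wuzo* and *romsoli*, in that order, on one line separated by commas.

wuzoke, romsoliibi

Looking at the last vowel of each stem: -ibi when the last vowel of the stem is a high vowel (*munzuwu*, *taru*, *tobpasi*, *zamri*); -ke when the last vowel of the stem is a non-high vowel (*vabzapo*, *figa*).
*wuzo* — last vowel /o/ (a non-high vowel) → -ke → *wuzoke*.
*romsoli* — last vowel /i/ (a high vowel) → -ibi → *romsoliibi*.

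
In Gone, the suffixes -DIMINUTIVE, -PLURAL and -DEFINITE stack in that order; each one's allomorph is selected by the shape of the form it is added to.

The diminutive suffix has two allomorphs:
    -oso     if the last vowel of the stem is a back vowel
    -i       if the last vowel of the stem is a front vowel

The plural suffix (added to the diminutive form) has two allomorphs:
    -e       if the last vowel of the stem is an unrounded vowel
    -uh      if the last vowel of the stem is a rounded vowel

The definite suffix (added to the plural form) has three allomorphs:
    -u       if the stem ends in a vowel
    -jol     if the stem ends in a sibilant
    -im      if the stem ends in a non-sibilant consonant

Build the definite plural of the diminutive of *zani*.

zaniieu

*zani* — last vowel /i/ (a front vowel) → -i → *zanii*.
The last vowel of the diminutive form *zanii* is /i/, which is an unrounded vowel, so the plural suffix is -e, giving *zaniie*.
The plural form *zaniie*: final sound = /e/, a vowel → -u → *zaniieu*.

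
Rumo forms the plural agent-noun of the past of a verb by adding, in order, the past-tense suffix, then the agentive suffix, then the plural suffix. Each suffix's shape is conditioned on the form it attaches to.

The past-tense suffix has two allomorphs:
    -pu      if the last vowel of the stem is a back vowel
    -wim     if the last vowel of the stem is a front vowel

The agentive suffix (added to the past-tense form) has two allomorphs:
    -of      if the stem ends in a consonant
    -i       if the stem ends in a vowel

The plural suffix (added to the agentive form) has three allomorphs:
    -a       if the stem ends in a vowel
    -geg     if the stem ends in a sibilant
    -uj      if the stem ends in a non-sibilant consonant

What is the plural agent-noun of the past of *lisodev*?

The last vowel of *lisodev* is /e/, which is a front vowel, so the past-tense suffix is -wim, giving *lisodevwim*.
Since the final sound of the past-tense form *lisodevwim* is /m/ (a consonant), it takes -of, giving *lisodevwimof*.
The agentive form *lisodevwimof* — final sound /f/ (a non-sibilant consonant) → -uj → *lisodevwimofuj*.

lisodevwimofuj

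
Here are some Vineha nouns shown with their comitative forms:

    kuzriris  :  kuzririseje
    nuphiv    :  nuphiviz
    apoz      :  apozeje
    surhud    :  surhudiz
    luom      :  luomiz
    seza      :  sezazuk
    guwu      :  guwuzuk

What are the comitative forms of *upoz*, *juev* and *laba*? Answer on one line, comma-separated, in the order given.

Looking at the final sound of each stem: -eje when the stem ends in a sibilant (*kuzriris*, *apoz*); -iz when the stem ends in a non-sibilant consonant (*nuphiv*, *surhud*, *luom*); -zuk when the stem ends in a vowel (*seza*, *guwu*).
The final sound of *upoz* is /z/, which is a sibilant, so the suffix is -eje, giving *upozeje*.
*juev*: final sound = /v/, a non-sibilant consonant → -iz → *jueviz*.
Since the final sound of *laba* is /a/ (a vowel), it takes -zuk, giving *labazuk*.

upozeje, jueviz, labazuk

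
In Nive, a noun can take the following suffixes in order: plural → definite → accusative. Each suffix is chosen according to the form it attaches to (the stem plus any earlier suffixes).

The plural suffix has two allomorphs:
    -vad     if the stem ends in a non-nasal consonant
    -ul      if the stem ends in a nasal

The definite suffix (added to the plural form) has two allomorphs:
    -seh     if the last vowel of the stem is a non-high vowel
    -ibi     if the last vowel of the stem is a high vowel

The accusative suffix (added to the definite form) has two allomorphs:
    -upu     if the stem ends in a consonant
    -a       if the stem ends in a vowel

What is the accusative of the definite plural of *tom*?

tomulibia

Since the final consonant of *tom* is /m/ (a nasal), it takes -ul, giving *tomul*.
The plural form *tomul* — last vowel /u/ (a high vowel) → -ibi → *tomulibi*.
The definite form *tomulibi*: final sound = /i/, a vowel → -a → *tomulibia*.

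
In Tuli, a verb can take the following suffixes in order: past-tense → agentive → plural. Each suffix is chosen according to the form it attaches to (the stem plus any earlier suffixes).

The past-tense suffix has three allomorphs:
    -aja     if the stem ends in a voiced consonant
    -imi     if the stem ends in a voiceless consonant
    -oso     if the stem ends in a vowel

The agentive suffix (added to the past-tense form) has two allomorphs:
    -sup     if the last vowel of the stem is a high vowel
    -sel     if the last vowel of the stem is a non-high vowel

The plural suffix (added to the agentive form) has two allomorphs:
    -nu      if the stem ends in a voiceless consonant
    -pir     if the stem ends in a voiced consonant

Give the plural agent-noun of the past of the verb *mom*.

The final sound of *mom* is /m/, which is a voiced consonant, so the past-tense suffix is -aja, giving *momaja*.
The past-tense form *momaja*: last vowel = /a/, a non-high vowel → -sel → *momajasel*.
The agentive form *momajasel*: final consonant = /l/, voiced → -pir → *momajaselpir*.

momajaselpir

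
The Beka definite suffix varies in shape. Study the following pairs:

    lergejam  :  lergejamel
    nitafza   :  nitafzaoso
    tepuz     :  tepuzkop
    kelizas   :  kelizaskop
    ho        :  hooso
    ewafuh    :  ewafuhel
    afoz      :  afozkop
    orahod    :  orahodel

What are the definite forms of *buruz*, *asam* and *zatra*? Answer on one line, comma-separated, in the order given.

buruzkop, asamel, zatraoso

The alternation tracks the final sound of the stem — -kop when the stem ends in a sibilant (*tepuz*, *kelizas*, *afoz*); -el when the stem ends in a non-sibilant consonant (*lergejam*, *ewafuh*, *orahod*); -oso when the stem ends in a vowel (*nitafza*, *ho*).
*buruz*: final sound = /z/, a sibilant → -kop → *buruzkop*.
Since the final sound of *asam* is /m/ (a non-sibilant consonant), it takes -el, giving *asamel*.
Since the final sound of *zatra* is /a/ (a vowel), it takes -oso, giving *zatraoso*.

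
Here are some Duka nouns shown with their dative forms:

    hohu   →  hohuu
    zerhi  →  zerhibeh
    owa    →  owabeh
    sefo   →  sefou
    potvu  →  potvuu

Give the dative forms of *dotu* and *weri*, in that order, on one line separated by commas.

dotuu, weribeh

The suffix is conditioned by the last vowel: -u when the last vowel of the stem is a rounded vowel (*hohu*, *sefo*, *potvu*); -beh when the last vowel of the stem is an unrounded vowel (*zerhi*, *owa*).
The last vowel of *dotu* is /u/, which is a rounded vowel, so the suffix is -u, giving *dotuu*.
Since the last vowel of *weri* is /i/ (an unrounded vowel), it takes -beh, giving *weribeh*.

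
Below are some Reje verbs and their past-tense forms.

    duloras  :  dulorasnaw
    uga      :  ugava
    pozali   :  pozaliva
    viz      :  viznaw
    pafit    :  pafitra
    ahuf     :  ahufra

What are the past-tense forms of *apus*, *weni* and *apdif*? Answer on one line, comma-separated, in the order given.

apusnaw, weniva, apdifra

The suffix is conditioned by the final sound: -naw when the stem ends in a sibilant (*duloras*, *viz*); -ra when the stem ends in a non-sibilant consonant (*pafit*, *ahuf*); -va when the stem ends in a vowel (*uga*, *pozali*).
*apus* — final sound /s/ (a sibilant) → -naw → *apusnaw*.
*weni* — final sound /i/ (a vowel) → -va → *weniva*.
*apdif*: final sound = /f/, a non-sibilant consonant → -ra → *apdifra*.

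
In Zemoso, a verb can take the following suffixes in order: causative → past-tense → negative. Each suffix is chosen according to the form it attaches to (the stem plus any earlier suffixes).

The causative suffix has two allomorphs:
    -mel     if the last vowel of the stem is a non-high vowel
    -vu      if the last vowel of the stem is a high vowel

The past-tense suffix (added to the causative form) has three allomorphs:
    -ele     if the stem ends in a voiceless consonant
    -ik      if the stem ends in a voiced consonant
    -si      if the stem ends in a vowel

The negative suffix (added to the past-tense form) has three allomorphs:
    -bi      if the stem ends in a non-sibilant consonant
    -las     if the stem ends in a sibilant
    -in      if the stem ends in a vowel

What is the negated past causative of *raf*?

*raf*: last vowel = /a/, a non-high vowel → -mel → *rafmel*.
The final sound of the causative form *rafmel* is /l/, which is a voiced consonant, so the past-tense suffix is -ik, giving *rafmelik*.
The past-tense form *rafmelik* — final sound /k/ (a non-sibilant consonant) → -bi → *rafmelikbi*.

rafmelikbi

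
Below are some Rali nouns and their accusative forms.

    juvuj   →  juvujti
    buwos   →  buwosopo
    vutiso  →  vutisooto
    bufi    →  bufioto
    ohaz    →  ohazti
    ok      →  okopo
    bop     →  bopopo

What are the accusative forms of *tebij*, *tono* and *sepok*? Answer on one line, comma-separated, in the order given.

The suffix is conditioned by the final sound: -opo when the stem ends in a voiceless consonant (*buwos*, *ok*, *bop*); -ti when the stem ends in a voiced consonant (*juvuj*, *ohaz*); -oto when the stem ends in a vowel (*vutiso*, *bufi*).
Since the final sound of *tebij* is /j/ (a voiced consonant), it takes -ti, giving *tebijti*.
The final sound of *tono* is /o/, which is a vowel, so the suffix is -oto, giving *tonooto*.
*sepok*: final sound = /k/, a voiceless consonant → -opo → *sepokopo*.

tebijti, tonooto, sepokopo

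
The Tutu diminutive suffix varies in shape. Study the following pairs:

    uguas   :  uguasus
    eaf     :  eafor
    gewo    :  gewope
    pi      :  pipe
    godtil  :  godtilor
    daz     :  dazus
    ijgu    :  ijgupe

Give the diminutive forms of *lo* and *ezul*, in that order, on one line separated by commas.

lope, ezulor

The pattern is sibilance of the final sound: -us when the stem ends in a sibilant (*uguas*, *daz*); -or when the stem ends in a non-sibilant consonant (*eaf*, *godtil*); -pe when the stem ends in a vowel (*gewo*, *pi*, *ijgu*).
*lo* — final sound /o/ (a vowel) → -pe → *lope*.
*ezul*: final sound = /l/, a non-sibilant consonant → -or → *ezulor*.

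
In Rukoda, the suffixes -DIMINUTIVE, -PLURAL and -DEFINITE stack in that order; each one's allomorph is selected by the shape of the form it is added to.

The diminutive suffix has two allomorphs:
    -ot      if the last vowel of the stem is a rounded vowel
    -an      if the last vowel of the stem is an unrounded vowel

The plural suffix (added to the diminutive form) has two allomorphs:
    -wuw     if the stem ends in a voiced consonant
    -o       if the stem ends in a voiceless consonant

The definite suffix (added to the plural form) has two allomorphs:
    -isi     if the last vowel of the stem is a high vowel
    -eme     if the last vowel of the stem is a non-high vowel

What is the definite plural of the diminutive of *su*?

suotoeme

The last vowel of *su* is /u/, which is a rounded vowel, so the diminutive suffix is -ot, giving *suot*.
The final consonant of the diminutive form *suot* is /t/, which is voiceless, so the plural suffix is -o, giving *suoto*.
The plural form *suoto* — last vowel /o/ (a non-high vowel) → -eme → *suotoeme*.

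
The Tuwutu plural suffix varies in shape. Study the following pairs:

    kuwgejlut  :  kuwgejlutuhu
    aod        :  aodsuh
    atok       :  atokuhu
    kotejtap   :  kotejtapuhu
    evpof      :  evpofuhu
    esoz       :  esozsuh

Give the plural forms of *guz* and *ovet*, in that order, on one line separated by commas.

guzsuh, ovetuhu

The pattern is voicing of the final consonant: -uhu when the stem ends in a voiceless consonant (*kuwgejlut*, *atok*, *kotejtap*, *evpof*); -suh when the stem ends in a voiced consonant (*aod*, *esoz*).
*guz*: final consonant = /z/, voiced → -suh → *guzsuh*.
Since the final consonant of *ovet* is /t/ (voiceless), it takes -uhu, giving *ovetuhu*.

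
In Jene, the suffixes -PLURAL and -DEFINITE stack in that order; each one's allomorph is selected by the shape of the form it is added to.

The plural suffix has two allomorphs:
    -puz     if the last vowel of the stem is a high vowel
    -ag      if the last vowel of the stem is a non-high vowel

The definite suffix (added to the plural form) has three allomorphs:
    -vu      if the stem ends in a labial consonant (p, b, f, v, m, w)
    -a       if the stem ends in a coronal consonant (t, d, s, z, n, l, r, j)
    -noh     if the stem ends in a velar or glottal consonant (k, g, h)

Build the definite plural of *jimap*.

Since the last vowel of *jimap* is /a/ (a non-high vowel), it takes -ag, giving *jimapag*.
The plural form *jimapag* — final consonant /g/ (velar/glottal) → -noh → *jimapagnoh*.

jimapagnoh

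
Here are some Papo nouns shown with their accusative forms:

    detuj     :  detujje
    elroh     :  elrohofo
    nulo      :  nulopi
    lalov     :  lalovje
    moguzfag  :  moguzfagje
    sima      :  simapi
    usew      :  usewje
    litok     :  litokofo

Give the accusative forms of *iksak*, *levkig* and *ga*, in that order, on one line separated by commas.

iksakofo, levkigje, gapi

Looking at the final sound of each stem: -ofo when the stem ends in a voiceless consonant (*elroh*, *litok*); -je when the stem ends in a voiced consonant (*detuj*, *lalov*, *moguzfag*, *usew*); -pi when the stem ends in a vowel (*nulo*, *sima*).
*iksak*: final sound = /k/, a voiceless consonant → -ofo → *iksakofo*.
The final sound of *levkig* is /g/, which is a voiced consonant, so the suffix is -je, giving *levkigje*.
The final sound of *ga* is /a/, which is a vowel, so the suffix is -pi, giving *gapi*.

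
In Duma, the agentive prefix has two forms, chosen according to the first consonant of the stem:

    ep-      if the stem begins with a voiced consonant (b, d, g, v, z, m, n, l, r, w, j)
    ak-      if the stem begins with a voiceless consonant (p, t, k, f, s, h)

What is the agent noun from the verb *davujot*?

*davujot*: first consonant = /d/, voiced → ep- → *epdavujot*.

epdavujot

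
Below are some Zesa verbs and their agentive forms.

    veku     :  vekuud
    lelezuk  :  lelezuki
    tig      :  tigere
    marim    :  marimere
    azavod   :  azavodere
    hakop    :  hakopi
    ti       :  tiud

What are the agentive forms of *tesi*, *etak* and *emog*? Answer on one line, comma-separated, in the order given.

The pattern is voicing of the final sound: -i when the stem ends in a voiceless consonant (*lelezuk*, *hakop*); -ere when the stem ends in a voiced consonant (*tig*, *marim*, *azavod*); -ud when the stem ends in a vowel (*veku*, *ti*).
*tesi*: final sound = /i/, a vowel → -ud → *tesiud*.
*etak* — final sound /k/ (a voiceless consonant) → -i → *etaki*.
Since the final sound of *emog* is /g/ (a voiced consonant), it takes -ere, giving *emogere*.

tesiud, etaki, emogere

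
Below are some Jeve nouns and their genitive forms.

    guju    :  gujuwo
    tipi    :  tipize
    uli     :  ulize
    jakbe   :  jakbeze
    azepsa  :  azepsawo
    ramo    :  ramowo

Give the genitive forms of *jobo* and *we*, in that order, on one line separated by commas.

jobowo, weze

Looking at the last vowel of each stem: -ze when the last vowel of the stem is a front vowel (*tipi*, *uli*, *jakbe*); -wo when the last vowel of the stem is a back vowel (*guju*, *azepsa*, *ramo*).
The last vowel of *jobo* is /o/, which is a back vowel, so the suffix is -wo, giving *jobowo*.
*we*: last vowel = /e/, a front vowel → -ze → *weze*.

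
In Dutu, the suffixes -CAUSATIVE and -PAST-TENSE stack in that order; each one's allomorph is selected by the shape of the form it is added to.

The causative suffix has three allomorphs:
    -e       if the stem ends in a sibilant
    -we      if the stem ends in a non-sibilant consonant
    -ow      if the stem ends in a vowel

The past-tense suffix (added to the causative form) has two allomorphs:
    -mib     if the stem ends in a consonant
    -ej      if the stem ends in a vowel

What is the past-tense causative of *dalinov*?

dalinovweej

Since the final sound of *dalinov* is /v/ (a non-sibilant consonant), it takes -we, giving *dalinovwe*.
The causative form *dalinovwe* — final sound /e/ (a vowel) → -ej → *dalinovweej*.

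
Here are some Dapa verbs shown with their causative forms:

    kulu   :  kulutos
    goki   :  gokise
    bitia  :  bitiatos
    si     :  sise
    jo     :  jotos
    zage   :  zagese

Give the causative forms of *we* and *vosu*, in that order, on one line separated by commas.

Looking at the last vowel of each stem: -se when the last vowel of the stem is a front vowel (*goki*, *si*, *zage*); -tos when the last vowel of the stem is a back vowel (*kulu*, *bitia*, *jo*).
*we* — last vowel /e/ (a front vowel) → -se → *wese*.
Since the last vowel of *vosu* is /u/ (a back vowel), it takes -tos, giving *vosutos*.

wese, vosutos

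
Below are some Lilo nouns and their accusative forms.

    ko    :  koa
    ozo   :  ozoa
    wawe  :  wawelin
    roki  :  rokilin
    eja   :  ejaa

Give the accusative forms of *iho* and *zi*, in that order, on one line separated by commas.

ihoa, zilin

The pattern is front/back vowel harmony: -lin when the last vowel of the stem is a front vowel (*wawe*, *roki*); -a when the last vowel of the stem is a back vowel (*ko*, *ozo*, *eja*).
*iho*: last vowel = /o/, a back vowel → -a → *ihoa*.
Since the last vowel of *zi* is /i/ (a front vowel), it takes -lin, giving *zilin*.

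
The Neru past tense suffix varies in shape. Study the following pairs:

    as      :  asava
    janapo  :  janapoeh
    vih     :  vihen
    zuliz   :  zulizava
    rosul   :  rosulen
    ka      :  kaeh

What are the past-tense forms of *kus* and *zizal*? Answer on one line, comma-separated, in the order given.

The alternation tracks the final sound of the stem — -ava when the stem ends in a sibilant (*as*, *zuliz*); -en when the stem ends in a non-sibilant consonant (*vih*, *rosul*); -eh when the stem ends in a vowel (*janapo*, *ka*).
*kus*: final sound = /s/, a sibilant → -ava → *kusava*.
Since the final sound of *zizal* is /l/ (a non-sibilant consonant), it takes -en, giving *zizalen*.

kusava, zizalen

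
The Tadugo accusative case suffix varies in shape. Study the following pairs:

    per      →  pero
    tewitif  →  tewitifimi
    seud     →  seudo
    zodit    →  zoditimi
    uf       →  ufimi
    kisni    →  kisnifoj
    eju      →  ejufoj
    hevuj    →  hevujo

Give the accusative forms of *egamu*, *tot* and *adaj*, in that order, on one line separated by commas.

egamufoj, totimi, adajo

The suffix is conditioned by the final sound: -imi when the stem ends in a voiceless consonant (*tewitif*, *zodit*, *uf*); -o when the stem ends in a voiced consonant (*per*, *seud*, *hevuj*); -foj when the stem ends in a vowel (*kisni*, *eju*).
The final sound of *egamu* is /u/, which is a vowel, so the suffix is -foj, giving *egamufoj*.
Since the final sound of *tot* is /t/ (a voiceless consonant), it takes -imi, giving *totimi*.
*adaj* — final sound /j/ (a voiced consonant) → -o → *adajo*.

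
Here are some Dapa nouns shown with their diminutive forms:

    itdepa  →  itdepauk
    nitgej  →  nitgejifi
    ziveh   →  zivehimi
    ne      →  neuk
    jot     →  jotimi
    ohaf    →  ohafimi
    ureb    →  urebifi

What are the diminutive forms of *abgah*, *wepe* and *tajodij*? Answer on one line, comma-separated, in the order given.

abgahimi, wepeuk, tajodijifi

The suffix is conditioned by the final sound: -imi when the stem ends in a voiceless consonant (*ziveh*, *jot*, *ohaf*); -ifi when the stem ends in a voiced consonant (*nitgej*, *ureb*); -uk when the stem ends in a vowel (*itdepa*, *ne*).
*abgah* — final sound /h/ (a voiceless consonant) → -imi → *abgahimi*.
Since the final sound of *wepe* is /e/ (a vowel), it takes -uk, giving *wepeuk*.
*tajodij*: final sound = /j/, a voiced consonant → -ifi → *tajodijifi*.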